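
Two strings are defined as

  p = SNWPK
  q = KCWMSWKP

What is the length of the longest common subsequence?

3

Match S at p[1]=q[5], W at p[3]=q[6], P at p[4]=q[8] — 3 characters in the same relative order in both, and the DP table's final entry dp[5][8] is also 3, so no common subsequence is longer.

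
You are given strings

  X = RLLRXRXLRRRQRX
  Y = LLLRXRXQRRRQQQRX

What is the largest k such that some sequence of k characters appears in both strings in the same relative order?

12

Pick L at X[2]=Y[2]; then L at X[3]=Y[3]; then R at X[4]=Y[4]; then X at X[5]=Y[5]; then R at X[6]=Y[6]; then X at X[7]=Y[7]; then R at X[9]=Y[9]; then R at X[10]=Y[10]; then R at X[11]=Y[11]; then Q at X[12]=Y[14]; then R at X[13]=Y[15]; then X at X[14]=Y[16]; all 12 characters appear in both, in order. Since dp[14][16] = 12, nothing longer is possible.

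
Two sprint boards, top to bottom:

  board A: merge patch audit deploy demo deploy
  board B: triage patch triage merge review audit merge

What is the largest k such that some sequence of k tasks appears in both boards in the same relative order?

2

Match merge at board A[1]=board B[4] → audit at board A[3]=board B[6] — 2 tasks in the same relative order in both, and the DP table's final entry dp[6][7] is also 2, so no common subsequence is longer.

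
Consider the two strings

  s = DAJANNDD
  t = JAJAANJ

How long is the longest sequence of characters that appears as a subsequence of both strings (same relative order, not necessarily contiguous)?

Let dp[i][j] be the LCS length of the first i characters of s and the first j characters of t. dp[i][j] = dp[i-1][j-1]+1 when the i-th and j-th characters match, else max(dp[i-1][j], dp[i][j-1]).
    ·  J  A  J  A  A  N  J
 ·  0  0  0  0  0  0  0  0
 D  0  0  0  0  0  0  0  0
 A  0  0  1  1  1  1  1  1
 J  0  1  1  2  2  2  2  2
 A  0  1  2  2  3  3  3  3
 N  0  1  2  2  3  3  4  4
 N  0  1  2  2  3  3  4  4
 D  0  1  2  2  3  3  4  4
 D  0  1  2  2  3  3  4  4
dp[8][7] = 4. One LCS (by backtracking along matches): AJAN.

4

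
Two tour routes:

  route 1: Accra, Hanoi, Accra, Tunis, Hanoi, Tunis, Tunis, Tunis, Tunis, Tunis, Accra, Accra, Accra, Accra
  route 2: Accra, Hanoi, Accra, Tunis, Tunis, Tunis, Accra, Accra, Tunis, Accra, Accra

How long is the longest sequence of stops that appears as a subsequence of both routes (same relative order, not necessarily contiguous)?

10

Taking Accra (route 1 #1, route 2 #1) → Hanoi (route 1 #2, route 2 #2) → Accra (route 1 #3, route 2 #3) → Tunis (route 1 #8, route 2 #4) → Tunis (route 1 #9, route 2 #5) → Tunis (route 1 #10, route 2 #6) → Accra (route 1 #11, route 2 #7) → Accra (route 1 #12, route 2 #8) → Accra (route 1 #13, route 2 #10) → Accra (route 1 #14, route 2 #11) gives a common subsequence of length 10, and the DP table's final entry dp[14][11] is also 10, so no common subsequence is longer.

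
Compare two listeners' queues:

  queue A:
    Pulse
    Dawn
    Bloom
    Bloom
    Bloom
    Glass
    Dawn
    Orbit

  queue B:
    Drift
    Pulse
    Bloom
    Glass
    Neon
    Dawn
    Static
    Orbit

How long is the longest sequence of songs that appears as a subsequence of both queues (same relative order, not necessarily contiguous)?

5

One common subsequence of length 5: Pulse at queue A[1]=queue B[2]; then Bloom at queue A[5]=queue B[3]; then Glass at queue A[6]=queue B[4]; then Dawn at queue A[7]=queue B[6]; then Orbit at queue A[8]=queue B[8]. The LCS DP gives dp[8][8] = 5, so this is optimal.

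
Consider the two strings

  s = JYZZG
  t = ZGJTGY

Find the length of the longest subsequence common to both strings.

2

Taking J at s[1]=t[3] → Y at s[2]=t[6] gives a common subsequence of length 2. The LCS DP gives dp[5][6] = 2, so this is optimal.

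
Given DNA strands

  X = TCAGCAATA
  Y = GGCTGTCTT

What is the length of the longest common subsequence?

4

Let dp[i][j] be the LCS length of the first i bases of X and the first j bases of Y. dp[i][j] = dp[i-1][j-1]+1 when the i-th and j-th bases match, else max(dp[i-1][j], dp[i][j-1]).
    ·  G  G  C  T  G  T  C  T  T
 ·  0  0  0  0  0  0  0  0  0  0
 T  0  0  0  0  1  1  1  1  1  1
 C  0  0  0  1  1  1  1  2  2  2
 A  0  0  0  1  1  1  1  2  2  2
 G  0  1  1  1  1  2  2  2  2  2
 C  0  1  1  2  2  2  2  3  3  3
 A  0  1  1  2  2  2  2  3  3  3
 A  0  1  1  2  2  2  2  3  3  3
 T  0  1  1  2  3  3  3  3  4  4
 A  0  1  1  2  3  3  3  3  4  4
dp[9][9] = 4. One LCS (by backtracking along matches): TGCT.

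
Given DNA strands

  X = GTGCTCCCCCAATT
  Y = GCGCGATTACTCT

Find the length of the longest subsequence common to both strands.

7

Pick G at X[1]=Y[1], then G at X[3]=Y[3], then C at X[4]=Y[4], then T at X[5]=Y[8], then C at X[6]=Y[10], then C at X[10]=Y[12], then T at X[14]=Y[13]; all 7 bases appear in both, in order. dp[14][13] = 7 confirms this is the maximum.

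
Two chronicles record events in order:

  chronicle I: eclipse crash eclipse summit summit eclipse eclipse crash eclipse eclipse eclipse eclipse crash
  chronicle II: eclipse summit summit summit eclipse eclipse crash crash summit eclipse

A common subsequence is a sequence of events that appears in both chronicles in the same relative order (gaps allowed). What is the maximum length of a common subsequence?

7

One common subsequence of length 7: eclipse (chronicle I #1, chronicle II #1), then summit (chronicle I #4, chronicle II #3), then summit (chronicle I #5, chronicle II #4), then eclipse (chronicle I #6, chronicle II #5), then eclipse (chronicle I #7, chronicle II #6), then crash (chronicle I #8, chronicle II #8), then eclipse (chronicle I #12, chronicle II #10). The LCS DP gives dp[13][10] = 7, so this is optimal.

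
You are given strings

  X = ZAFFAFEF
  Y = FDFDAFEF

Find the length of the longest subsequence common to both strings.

Let dp[i][j] be the LCS length of the first i characters of X and the first j characters of Y. dp[i][j] = dp[i-1][j-1]+1 when the i-th and j-th characters match, else max(dp[i-1][j], dp[i][j-1]).
    ·  F  D  F  D  A  F  E  F
 ·  0  0  0  0  0  0  0  0  0
 Z  0  0  0  0  0  0  0  0  0
 A  0  0  0  0  0  1  1  1  1
 F  0  1  1  1  1  1  2  2  2
 F  0  1  1  2  2  2  2  2  3
 A  0  1  1  2  2  3  3  3  3
 F  0  1  1  2  2  3  4  4  4
 E  0  1  1  2  2  3  4  5  5
 F  0  1  1  2  2  3  4  5  6
dp[8][8] = 6. One LCS (by backtracking along matches): FFAFEF.

6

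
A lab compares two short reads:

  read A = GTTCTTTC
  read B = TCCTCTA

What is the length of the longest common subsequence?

Let dp[i][j] be the LCS length of the first i bases of read A and the first j bases of read B. dp[i][j] = dp[i-1][j-1]+1 when the i-th and j-th bases match, else max(dp[i-1][j], dp[i][j-1]).
    ·  T  C  C  T  C  T  A
 ·  0  0  0  0  0  0  0  0
 G  0  0  0  0  0  0  0  0
 T  0  1  1  1  1  1  1  1
 T  0  1  1  1  2  2  2  2
 C  0  1  2  2  2  3  3  3
 T  0  1  2  2  3  3  4  4
 T  0  1  2  2  3  3  4  4
 T  0  1  2  2  3  3  4  4
 C  0  1  2  3  3  4  4  4
dp[8][7] = 4. One LCS (by backtracking along matches): TTCT.

4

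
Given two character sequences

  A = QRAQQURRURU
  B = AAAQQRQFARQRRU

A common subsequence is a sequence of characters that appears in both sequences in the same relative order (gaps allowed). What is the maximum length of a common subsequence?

7

Pick Q at A[1]=B[5], then R at A[2]=B[6], then A at A[3]=B[9], then Q at A[5]=B[11], then R at A[8]=B[12], then R at A[10]=B[13], then U at A[11]=B[14]; all 7 characters appear in both, in order. The LCS DP gives dp[11][14] = 7, so this is optimal.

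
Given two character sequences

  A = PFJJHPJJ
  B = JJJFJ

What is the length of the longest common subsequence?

4

Match J at A[3]=B[1], then J at A[4]=B[2], then J at A[7]=B[3], then J at A[8]=B[5] — 4 characters in the same relative order in both. The LCS DP gives dp[8][5] = 4, so this is optimal.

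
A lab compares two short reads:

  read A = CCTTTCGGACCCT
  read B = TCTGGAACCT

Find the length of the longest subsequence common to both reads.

Pick C [2,2], then T [5,3], then G [7,4], then G [8,5], then A [9,7], then C [11,8], then C [12,9], then T [13,10]; all 8 bases appear in both, in order. dp[13][10] = 8 confirms this is the maximum.

8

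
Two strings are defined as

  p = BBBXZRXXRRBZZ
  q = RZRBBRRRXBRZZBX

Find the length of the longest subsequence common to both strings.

8

Match B (p #2, q #4); then B (p #3, q #5); then R (p #6, q #6); then R (p #9, q #7); then R (p #10, q #8); then B (p #11, q #10); then Z (p #12, q #12); then Z (p #13, q #13) — 8 characters in the same relative order in both. The LCS DP gives dp[13][15] = 8, so this is optimal.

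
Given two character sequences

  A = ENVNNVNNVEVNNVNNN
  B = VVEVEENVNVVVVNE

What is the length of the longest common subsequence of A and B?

9

Pick E (A #1, B #6), N (A #2, B #7), V (A #3, B #8), N (A #5, B #9), V (A #6, B #10), V (A #9, B #11), V (A #11, B #12), V (A #14, B #13), N (A #15, B #14); all 9 characters appear in both, in order, and the DP table's final entry dp[17][15] is also 9, so no common subsequence is longer.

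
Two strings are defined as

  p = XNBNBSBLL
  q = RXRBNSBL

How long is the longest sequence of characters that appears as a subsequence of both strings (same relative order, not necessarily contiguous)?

Let dp[i][j] be the LCS length of the first i characters of p and the first j characters of q. dp[i][j] = dp[i-1][j-1]+1 when the i-th and j-th characters match, else max(dp[i-1][j], dp[i][j-1]).
    ·  R  X  R  B  N  S  B  L
 ·  0  0  0  0  0  0  0  0  0
 X  0  0  1  1  1  1  1  1  1
 N  0  0  1  1  1  2  2  2  2
 B  0  0  1  1  2  2  2  3  3
 N  0  0  1  1  2  3  3  3  3
 B  0  0  1  1  2  3  3  4  4
 S  0  0  1  1  2  3  4  4  4
 B  0  0  1  1  2  3  4  5  5
 L  0  0  1  1  2  3  4  5  6
 L  0  0  1  1  2  3  4  5  6
dp[9][8] = 6. One LCS (by backtracking along matches): XBNSBL.

6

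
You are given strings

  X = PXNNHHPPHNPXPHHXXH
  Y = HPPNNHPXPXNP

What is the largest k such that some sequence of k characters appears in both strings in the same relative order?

8

Pick P at X[1]=Y[3] → N at X[3]=Y[4] → N at X[4]=Y[5] → H at X[6]=Y[6] → P at X[7]=Y[7] → P at X[8]=Y[9] → N at X[10]=Y[11] → P at X[13]=Y[12]; all 8 characters appear in both, in order. Since dp[18][12] = 8, nothing longer is possible.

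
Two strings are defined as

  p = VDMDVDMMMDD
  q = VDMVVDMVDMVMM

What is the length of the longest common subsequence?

9

Pick V [1,1]; then D [2,2]; then M [3,3]; then D [4,6]; then V [5,8]; then D [6,9]; then M [7,10]; then M [8,12]; then M [9,13]; all 9 characters appear in both, in order. The LCS DP gives dp[11][13] = 9, so this is optimal.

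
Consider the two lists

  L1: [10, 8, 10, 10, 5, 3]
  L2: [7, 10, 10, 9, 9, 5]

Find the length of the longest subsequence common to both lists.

Let dp[i][j] be the LCS length of the first i values of L1 and the first j values of L2. dp[i][j] = dp[i-1][j-1]+1 when the i-th and j-th values match, else max(dp[i-1][j], dp[i][j-1]).
    ·  7 10 10  9  9  5
 ·  0  0  0  0  0  0  0
10  0  0  1  1  1  1  1
 8  0  0  1  1  1  1  1
10  0  0  1  2  2  2  2
10  0  0  1  2  2  2  2
 5  0  0  1  2  2  2  3
 3  0  0  1  2  2  2  3
dp[6][6] = 3. One LCS (by backtracking along matches): 10, 10, 5.

3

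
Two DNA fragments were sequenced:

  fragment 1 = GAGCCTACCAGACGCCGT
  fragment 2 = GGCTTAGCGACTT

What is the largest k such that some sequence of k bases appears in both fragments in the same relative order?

Match G (fragment 1 #1, fragment 2 #1) → G (fragment 1 #3, fragment 2 #2) → C (fragment 1 #4, fragment 2 #3) → T (fragment 1 #6, fragment 2 #5) → A (fragment 1 #7, fragment 2 #6) → C (fragment 1 #9, fragment 2 #8) → G (fragment 1 #11, fragment 2 #9) → A (fragment 1 #12, fragment 2 #10) → C (fragment 1 #13, fragment 2 #11) → T (fragment 1 #18, fragment 2 #13) — 10 bases in the same relative order in both, and the DP table's final entry dp[18][13] is also 10, so no common subsequence is longer.

10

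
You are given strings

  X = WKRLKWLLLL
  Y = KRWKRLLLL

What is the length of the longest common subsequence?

Let dp[i][j] be the LCS length of the first i characters of X and the first j characters of Y. dp[i][j] = dp[i-1][j-1]+1 when the i-th and j-th characters match, else max(dp[i-1][j], dp[i][j-1]).
    ·  K  R  W  K  R  L  L  L  L
 ·  0  0  0  0  0  0  0  0  0  0
 W  0  0  0  1  1  1  1  1  1  1
 K  0  1  1  1  2  2  2  2  2  2
 R  0  1  2  2  2  3  3  3  3  3
 L  0  1  2  2  2  3  4  4  4  4
 K  0  1  2  2  3  3  4  4  4  4
 W  0  1  2  3  3  3  4  4  4  4
 L  0  1  2  3  3  3  4  5  5  5
 L  0  1  2  3  3  3  4  5  6  6
 L  0  1  2  3  3  3  4  5  6  7
 L  0  1  2  3  3  3  4  5  6  7
dp[10][9] = 7. One LCS (by backtracking along matches): WKRLLLL.

7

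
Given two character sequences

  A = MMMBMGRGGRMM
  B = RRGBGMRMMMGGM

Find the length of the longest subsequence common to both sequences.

7

Taking M (A #1, B #6), M (A #2, B #8), M (A #3, B #9), M (A #5, B #10), G (A #8, B #11), G (A #9, B #12), M (A #12, B #13) gives a common subsequence of length 7. dp[12][13] = 7 confirms this is the maximum.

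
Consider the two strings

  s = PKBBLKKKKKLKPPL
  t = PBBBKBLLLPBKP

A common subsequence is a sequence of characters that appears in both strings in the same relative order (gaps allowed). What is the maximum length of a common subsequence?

Match P (s #1, t #1); then K (s #2, t #5); then B (s #3, t #6); then L (s #5, t #8); then L (s #11, t #9); then K (s #12, t #12); then P (s #14, t #13) — 7 characters in the same relative order in both. dp[15][13] = 7 confirms this is the maximum.

7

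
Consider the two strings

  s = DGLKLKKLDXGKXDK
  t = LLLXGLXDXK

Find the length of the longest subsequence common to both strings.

8

Match L at s[3]=t[1], L at s[5]=t[2], L at s[8]=t[3], X at s[10]=t[4], G at s[11]=t[5], X at s[13]=t[7], D at s[14]=t[8], K at s[15]=t[10] — 8 characters in the same relative order in both. Since dp[15][10] = 8, nothing longer is possible.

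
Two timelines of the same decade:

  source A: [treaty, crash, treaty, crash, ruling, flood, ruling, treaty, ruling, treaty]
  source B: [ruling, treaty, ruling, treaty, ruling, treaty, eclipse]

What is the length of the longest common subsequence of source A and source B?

Match treaty at source A[3]=source B[2] → ruling at source A[7]=source B[3] → treaty at source A[8]=source B[4] → ruling at source A[9]=source B[5] → treaty at source A[10]=source B[6] — 5 events in the same relative order in both, and the DP table's final entry dp[10][7] is also 5, so no common subsequence is longer.

5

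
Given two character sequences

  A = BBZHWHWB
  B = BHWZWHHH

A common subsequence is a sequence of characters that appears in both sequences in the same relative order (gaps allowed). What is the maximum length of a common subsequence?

4

Match B at A[1]=B[1]; then Z at A[3]=B[4]; then H at A[4]=B[7]; then H at A[6]=B[8] — 4 characters in the same relative order in both, and the DP table's final entry dp[8][8] is also 4, so no common subsequence is longer.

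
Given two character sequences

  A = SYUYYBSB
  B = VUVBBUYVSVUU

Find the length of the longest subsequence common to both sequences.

3

Match U (A #3, B #6) → Y (A #4, B #7) → S (A #7, B #9) — 3 characters in the same relative order in both. Since dp[8][12] = 3, nothing longer is possible.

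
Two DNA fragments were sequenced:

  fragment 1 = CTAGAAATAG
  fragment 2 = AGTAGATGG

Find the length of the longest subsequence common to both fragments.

6

Match T (fragment 1 #2, fragment 2 #3), A (fragment 1 #3, fragment 2 #4), G (fragment 1 #4, fragment 2 #5), A (fragment 1 #7, fragment 2 #6), T (fragment 1 #8, fragment 2 #7), G (fragment 1 #10, fragment 2 #9) — 6 bases in the same relative order in both. dp[10][9] = 6 confirms this is the maximum.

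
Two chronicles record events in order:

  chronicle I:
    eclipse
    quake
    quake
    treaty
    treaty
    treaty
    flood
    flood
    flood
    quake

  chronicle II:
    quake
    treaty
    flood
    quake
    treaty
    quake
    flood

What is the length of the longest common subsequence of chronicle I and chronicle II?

Match quake (chronicle I #2, chronicle II #1), then quake (chronicle I #3, chronicle II #4), then treaty (chronicle I #4, chronicle II #5), then flood (chronicle I #9, chronicle II #7) — 4 events in the same relative order in both. Since dp[10][7] = 4, nothing longer is possible.

4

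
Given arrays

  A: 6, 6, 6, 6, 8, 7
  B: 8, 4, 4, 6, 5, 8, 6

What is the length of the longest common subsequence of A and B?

Pick 6 [1,4]; then 6 [4,7]; all 2 values appear in both, in order. Since dp[6][7] = 2, nothing longer is possible.

2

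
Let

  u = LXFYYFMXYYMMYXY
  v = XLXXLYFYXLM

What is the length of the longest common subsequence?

6

Taking L [1,2] → X [2,4] → F [3,7] → Y [5,8] → X [8,9] → M [12,11] gives a common subsequence of length 6. dp[15][11] = 6 confirms this is the maximum.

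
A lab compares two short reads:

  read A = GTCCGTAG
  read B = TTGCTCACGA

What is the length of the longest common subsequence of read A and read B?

Pick G (read A #1, read B #3), T (read A #2, read B #5), C (read A #3, read B #6), C (read A #4, read B #8), G (read A #5, read B #9), A (read A #7, read B #10); all 6 bases appear in both, in order, and the DP table's final entry dp[8][10] is also 6, so no common subsequence is longer.

6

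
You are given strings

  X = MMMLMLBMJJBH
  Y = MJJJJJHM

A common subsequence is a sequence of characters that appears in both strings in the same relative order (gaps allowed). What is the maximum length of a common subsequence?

4

One common subsequence of length 4: M [1,1]; then J [9,5]; then J [10,6]; then H [12,7], and the DP table's final entry dp[12][8] is also 4, so no common subsequence is longer.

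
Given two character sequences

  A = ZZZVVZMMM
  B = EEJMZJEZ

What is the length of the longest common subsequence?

Pick Z (A #1, B #5), Z (A #6, B #8); all 2 characters appear in both, in order. The LCS DP gives dp[9][8] = 2, so this is optimal.

2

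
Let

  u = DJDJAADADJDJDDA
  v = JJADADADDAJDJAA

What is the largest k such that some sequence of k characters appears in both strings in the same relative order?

11

One common subsequence of length 11: J [2,1] → J [4,2] → A [5,3] → A [6,5] → D [7,6] → A [8,7] → D [9,9] → J [10,11] → D [11,12] → J [12,13] → A [15,15], and the DP table's final entry dp[15][15] is also 11, so no common subsequence is longer.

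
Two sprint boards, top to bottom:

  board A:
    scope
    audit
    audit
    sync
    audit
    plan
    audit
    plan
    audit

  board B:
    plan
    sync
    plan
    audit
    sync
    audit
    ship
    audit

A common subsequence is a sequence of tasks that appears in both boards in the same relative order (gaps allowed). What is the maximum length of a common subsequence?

Pick audit [3,4]; then sync [4,5]; then audit [5,6]; then audit [9,8]; all 4 tasks appear in both, in order. Since dp[9][8] = 4, nothing longer is possible.

4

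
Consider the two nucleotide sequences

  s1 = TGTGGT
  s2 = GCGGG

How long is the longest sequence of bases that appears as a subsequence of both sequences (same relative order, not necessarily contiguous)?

3

Let dp[i][j] be the LCS length of the first i bases of s1 and the first j bases of s2. dp[i][j] = dp[i-1][j-1]+1 when the i-th and j-th bases match, else max(dp[i-1][j], dp[i][j-1]).
    ·  G  C  G  G  G
 ·  0  0  0  0  0  0
 T  0  0  0  0  0  0
 G  0  1  1  1  1  1
 T  0  1  1  1  1  1
 G  0  1  1  2  2  2
 G  0  1  1  2  3  3
 T  0  1  1  2  3  3
dp[6][5] = 3. One LCS (by backtracking along matches): GGG.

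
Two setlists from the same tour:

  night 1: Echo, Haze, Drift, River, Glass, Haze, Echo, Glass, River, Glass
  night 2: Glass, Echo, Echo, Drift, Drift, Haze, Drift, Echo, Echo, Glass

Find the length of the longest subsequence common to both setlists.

Pick Echo [1,3], then Haze [2,6], then Drift [3,7], then Echo [7,9], then Glass [10,10]; all 5 songs appear in both, in order. The LCS DP gives dp[10][10] = 5, so this is optimal.

5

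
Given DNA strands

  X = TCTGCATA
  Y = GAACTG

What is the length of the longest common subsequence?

3

Let dp[i][j] be the LCS length of the first i bases of X and the first j bases of Y. dp[i][j] = dp[i-1][j-1]+1 when the i-th and j-th bases match, else max(dp[i-1][j], dp[i][j-1]).
    ·  G  A  A  C  T  G
 ·  0  0  0  0  0  0  0
 T  0  0  0  0  0  1  1
 C  0  0  0  0  1  1  1
 T  0  0  0  0  1  2  2
 G  0  1  1  1  1  2  3
 C  0  1  1  1  2  2  3
 A  0  1  2  2  2  2  3
 T  0  1  2  2  2  3  3
 A  0  1  2  3  3  3  3
dp[8][6] = 3. One LCS (by backtracking along matches): CTG.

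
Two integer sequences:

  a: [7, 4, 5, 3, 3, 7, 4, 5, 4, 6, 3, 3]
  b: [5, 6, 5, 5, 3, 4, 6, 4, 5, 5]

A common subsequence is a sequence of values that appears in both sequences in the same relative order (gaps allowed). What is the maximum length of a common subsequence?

4

Match 5 at a[3]=b[4] → 3 at a[4]=b[5] → 4 at a[7]=b[8] → 5 at a[8]=b[10] — 4 values in the same relative order in both. Since dp[12][10] = 4, nothing longer is possible.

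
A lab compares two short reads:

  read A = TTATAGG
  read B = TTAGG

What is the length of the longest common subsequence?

5

One common subsequence of length 5: T at read A[2]=read B[1], then T at read A[4]=read B[2], then A at read A[5]=read B[3], then G at read A[6]=read B[4], then G at read A[7]=read B[5]. Since dp[7][5] = 5, nothing longer is possible.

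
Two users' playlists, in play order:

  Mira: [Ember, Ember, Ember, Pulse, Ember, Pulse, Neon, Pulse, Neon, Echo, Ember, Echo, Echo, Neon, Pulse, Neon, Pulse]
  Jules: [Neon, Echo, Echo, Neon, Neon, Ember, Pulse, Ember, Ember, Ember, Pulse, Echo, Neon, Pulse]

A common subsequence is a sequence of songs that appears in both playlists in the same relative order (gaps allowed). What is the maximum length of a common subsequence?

One common subsequence of length 8: Ember [1,6] → Ember [2,8] → Ember [3,9] → Ember [5,10] → Pulse [8,11] → Echo [13,12] → Neon [16,13] → Pulse [17,14]. dp[17][14] = 8 confirms this is the maximum.

8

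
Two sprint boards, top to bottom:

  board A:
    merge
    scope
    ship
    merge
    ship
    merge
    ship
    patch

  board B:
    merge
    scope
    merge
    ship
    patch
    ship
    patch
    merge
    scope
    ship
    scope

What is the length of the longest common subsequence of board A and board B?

6

Pick merge (board A #1, board B #1); then scope (board A #2, board B #2); then ship (board A #3, board B #4); then ship (board A #5, board B #6); then merge (board A #6, board B #8); then ship (board A #7, board B #10); all 6 tasks appear in both, in order. dp[8][11] = 6 confirms this is the maximum.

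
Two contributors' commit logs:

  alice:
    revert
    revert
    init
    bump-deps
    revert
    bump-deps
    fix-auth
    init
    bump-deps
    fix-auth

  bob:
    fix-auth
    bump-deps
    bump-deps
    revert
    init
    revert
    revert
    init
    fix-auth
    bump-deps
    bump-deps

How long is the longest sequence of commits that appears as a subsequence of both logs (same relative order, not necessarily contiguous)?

Match revert at alice[1]=bob[6], revert at alice[2]=bob[7], init at alice[3]=bob[8], bump-deps at alice[6]=bob[10], bump-deps at alice[9]=bob[11] — 5 commits in the same relative order in both. Since dp[10][11] = 5, nothing longer is possible.

5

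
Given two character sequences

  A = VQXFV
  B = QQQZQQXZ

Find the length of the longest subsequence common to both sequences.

2

Let dp[i][j] be the LCS length of the first i characters of A and the first j characters of B. dp[i][j] = dp[i-1][j-1]+1 when the i-th and j-th characters match, else max(dp[i-1][j], dp[i][j-1]).
    ·  Q  Q  Q  Z  Q  Q  X  Z
 ·  0  0  0  0  0  0  0  0  0
 V  0  0  0  0  0  0  0  0  0
 Q  0  1  1  1  1  1  1  1  1
 X  0  1  1  1  1  1  1  2  2
 F  0  1  1  1  1  1  1  2  2
 V  0  1  1  1  1  1  1  2  2
dp[5][8] = 2. One LCS (by backtracking along matches): QX.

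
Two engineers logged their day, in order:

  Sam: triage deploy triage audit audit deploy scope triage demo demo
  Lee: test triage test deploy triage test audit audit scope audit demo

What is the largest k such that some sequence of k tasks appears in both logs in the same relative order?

7

Match triage at Sam[1]=Lee[2]; then deploy at Sam[2]=Lee[4]; then triage at Sam[3]=Lee[5]; then audit at Sam[4]=Lee[7]; then audit at Sam[5]=Lee[8]; then scope at Sam[7]=Lee[9]; then demo at Sam[10]=Lee[11] — 7 tasks in the same relative order in both. Since dp[10][11] = 7, nothing longer is possible.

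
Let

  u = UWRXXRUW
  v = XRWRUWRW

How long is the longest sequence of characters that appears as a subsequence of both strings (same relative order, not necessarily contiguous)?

4

Pick U at u[1]=v[5]; then W at u[2]=v[6]; then R at u[6]=v[7]; then W at u[8]=v[8]; all 4 characters appear in both, in order. dp[8][8] = 4 confirms this is the maximum.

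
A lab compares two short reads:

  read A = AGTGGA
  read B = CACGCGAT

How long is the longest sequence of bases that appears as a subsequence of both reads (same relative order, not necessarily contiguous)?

Taking A at read A[1]=read B[2] → G at read A[2]=read B[4] → G at read A[5]=read B[6] → A at read A[6]=read B[7] gives a common subsequence of length 4. The LCS DP gives dp[6][8] = 4, so this is optimal.

4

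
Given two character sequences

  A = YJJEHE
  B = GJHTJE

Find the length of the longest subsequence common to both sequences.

Let dp[i][j] be the LCS length of the first i characters of A and the first j characters of B. dp[i][j] = dp[i-1][j-1]+1 when the i-th and j-th characters match, else max(dp[i-1][j], dp[i][j-1]).
    ·  G  J  H  T  J  E
 ·  0  0  0  0  0  0  0
 Y  0  0  0  0  0  0  0
 J  0  0  1  1  1  1  1
 J  0  0  1  1  1  2  2
 E  0  0  1  1  1  2  3
 H  0  0  1  2  2  2  3
 E  0  0  1  2  2  2  3
dp[6][6] = 3. One LCS (by backtracking along matches): JJE.

3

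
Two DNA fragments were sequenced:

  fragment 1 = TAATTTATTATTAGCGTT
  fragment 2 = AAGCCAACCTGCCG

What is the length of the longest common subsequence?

8

Taking A (fragment 1 #2, fragment 2 #1), A (fragment 1 #3, fragment 2 #2), A (fragment 1 #7, fragment 2 #6), A (fragment 1 #10, fragment 2 #7), T (fragment 1 #12, fragment 2 #10), G (fragment 1 #14, fragment 2 #11), C (fragment 1 #15, fragment 2 #13), G (fragment 1 #16, fragment 2 #14) gives a common subsequence of length 8. The LCS DP gives dp[18][14] = 8, so this is optimal.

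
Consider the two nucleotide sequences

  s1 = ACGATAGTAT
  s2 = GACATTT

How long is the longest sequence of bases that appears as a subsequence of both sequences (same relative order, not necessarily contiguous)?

6

Let dp[i][j] be the LCS length of the first i bases of s1 and the first j bases of s2. dp[i][j] = dp[i-1][j-1]+1 when the i-th and j-th bases match, else max(dp[i-1][j], dp[i][j-1]).
    ·  G  A  C  A  T  T  T
 ·  0  0  0  0  0  0  0  0
 A  0  0  1  1  1  1  1  1
 C  0  0  1  2  2  2  2  2
 G  0  1  1  2  2  2  2  2
 A  0  1  2  2  3  3  3  3
 T  0  1  2  2  3  4  4  4
 A  0  1  2  2  3  4  4  4
 G  0  1  2  2  3  4  4  4
 T  0  1  2  2  3  4  5  5
 A  0  1  2  2  3  4  5  5
 T  0  1  2  2  3  4  5  6
dp[10][7] = 6. One LCS (by backtracking along matches): ACATTT.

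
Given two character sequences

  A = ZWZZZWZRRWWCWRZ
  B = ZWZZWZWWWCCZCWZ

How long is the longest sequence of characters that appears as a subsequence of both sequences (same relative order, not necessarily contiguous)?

One common subsequence of length 11: Z [1,1]; then W [2,2]; then Z [3,3]; then Z [4,4]; then Z [5,6]; then W [6,7]; then W [10,8]; then W [11,9]; then C [12,13]; then W [13,14]; then Z [15,15]. Since dp[15][15] = 11, nothing longer is possible.

11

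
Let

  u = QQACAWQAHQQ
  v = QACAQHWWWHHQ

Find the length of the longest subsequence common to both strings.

Let dp[i][j] be the LCS length of the first i characters of u and the first j characters of v. dp[i][j] = dp[i-1][j-1]+1 when the i-th and j-th characters match, else max(dp[i-1][j], dp[i][j-1]).
    ·  Q  A  C  A  Q  H  W  W  W  H  H  Q
 ·  0  0  0  0  0  0  0  0  0  0  0  0  0
 Q  0  1  1  1  1  1  1  1  1  1  1  1  1
 Q  0  1  1  1  1  2  2  2  2  2  2  2  2
 A  0  1  2  2  2  2  2  2  2  2  2  2  2
 C  0  1  2  3  3  3  3  3  3  3  3  3  3
 A  0  1  2  3  4  4  4  4  4  4  4  4  4
 W  0  1  2  3  4  4  4  5  5  5  5  5  5
 Q  0  1  2  3  4  5  5  5  5  5  5  5  6
 A  0  1  2  3  4  5  5  5  5  5  5  5  6
 H  0  1  2  3  4  5  6  6  6  6  6  6  6
 Q  0  1  2  3  4  5  6  6  6  6  6  6  7
 Q  0  1  2  3  4  5  6  6  6  6  6  6  7
dp[11][12] = 7. One LCS (by backtracking along matches): QACAWHQ.

7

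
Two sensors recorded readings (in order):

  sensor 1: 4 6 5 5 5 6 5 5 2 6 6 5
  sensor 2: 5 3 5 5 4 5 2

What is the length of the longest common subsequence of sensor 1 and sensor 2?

Let dp[i][j] be the LCS length of the first i values of sensor 1 and the first j values of sensor 2. dp[i][j] = dp[i-1][j-1]+1 when the i-th and j-th values match, else max(dp[i-1][j], dp[i][j-1]).
    ·  5  3  5  5  4  5  2
 ·  0  0  0  0  0  0  0  0
 4  0  0  0  0  0  1  1  1
 6  0  0  0  0  0  1  1  1
 5  0  1  1  1  1  1  2  2
 5  0  1  1  2  2  2  2  2
 5  0  1  1  2  3  3  3  3
 6  0  1  1  2  3  3  3  3
 5  0  1  1  2  3  3  4  4
 5  0  1  1  2  3  3  4  4
 2  0  1  1  2  3  3  4  5
 6  0  1  1  2  3  3  4  5
 6  0  1  1  2  3  3  4  5
 5  0  1  1  2  3  3  4  5
dp[12][7] = 5. One LCS (by backtracking along matches): 5, 5, 5, 5, 2.

5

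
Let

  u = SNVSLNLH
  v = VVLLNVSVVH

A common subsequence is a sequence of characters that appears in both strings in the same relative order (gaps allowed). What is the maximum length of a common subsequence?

4

Let dp[i][j] be the LCS length of the first i characters of u and the first j characters of v. dp[i][j] = dp[i-1][j-1]+1 when the i-th and j-th characters match, else max(dp[i-1][j], dp[i][j-1]).
    ·  V  V  L  L  N  V  S  V  V  H
 ·  0  0  0  0  0  0  0  0  0  0  0
 S  0  0  0  0  0  0  0  1  1  1  1
 N  0  0  0  0  0  1  1  1  1  1  1
 V  0  1  1  1  1  1  2  2  2  2  2
 S  0  1  1  1  1  1  2  3  3  3  3
 L  0  1  1  2  2  2  2  3  3  3  3
 N  0  1  1  2  2  3  3  3  3  3  3
 L  0  1  1  2  3  3  3  3  3  3  3
 H  0  1  1  2  3  3  3  3  3  3  4
dp[8][10] = 4. One LCS (by backtracking along matches): NVSH.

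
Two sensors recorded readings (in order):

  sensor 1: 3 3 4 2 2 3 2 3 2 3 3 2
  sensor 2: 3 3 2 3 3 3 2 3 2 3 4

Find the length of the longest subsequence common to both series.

8

Taking 3 (sensor 1 #1, sensor 2 #1), then 3 (sensor 1 #2, sensor 2 #2), then 2 (sensor 1 #4, sensor 2 #3), then 3 (sensor 1 #6, sensor 2 #6), then 2 (sensor 1 #7, sensor 2 #7), then 3 (sensor 1 #8, sensor 2 #8), then 2 (sensor 1 #9, sensor 2 #9), then 3 (sensor 1 #10, sensor 2 #10) gives a common subsequence of length 8. The LCS DP gives dp[12][11] = 8, so this is optimal.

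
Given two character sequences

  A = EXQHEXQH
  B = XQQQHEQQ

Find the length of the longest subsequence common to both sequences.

5

Let dp[i][j] be the LCS length of the first i characters of A and the first j characters of B. dp[i][j] = dp[i-1][j-1]+1 when the i-th and j-th characters match, else max(dp[i-1][j], dp[i][j-1]).
    ·  X  Q  Q  Q  H  E  Q  Q
 ·  0  0  0  0  0  0  0  0  0
 E  0  0  0  0  0  0  1  1  1
 X  0  1  1  1  1  1  1  1  1
 Q  0  1  2  2  2  2  2  2  2
 H  0  1  2  2  2  3  3  3  3
 E  0  1  2  2  2  3  4  4  4
 X  0  1  2  2  2  3  4  4  4
 Q  0  1  2  3  3  3  4  5  5
 H  0  1  2  3  3  4  4  5  5
dp[8][8] = 5. One LCS (by backtracking along matches): XQHEQ.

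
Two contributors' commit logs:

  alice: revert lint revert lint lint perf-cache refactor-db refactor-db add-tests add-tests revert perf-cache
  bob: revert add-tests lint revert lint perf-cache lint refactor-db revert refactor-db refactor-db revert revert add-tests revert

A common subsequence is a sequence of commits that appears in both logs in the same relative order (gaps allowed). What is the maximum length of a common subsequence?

9

Pick revert (alice #1, bob #1), lint (alice #2, bob #3), revert (alice #3, bob #4), lint (alice #4, bob #5), lint (alice #5, bob #7), refactor-db (alice #7, bob #10), refactor-db (alice #8, bob #11), add-tests (alice #10, bob #14), revert (alice #11, bob #15); all 9 commits appear in both, in order. dp[12][15] = 9 confirms this is the maximum.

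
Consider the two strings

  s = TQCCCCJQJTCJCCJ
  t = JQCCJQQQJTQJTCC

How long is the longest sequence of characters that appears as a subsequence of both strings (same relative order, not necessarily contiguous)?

10

One common subsequence of length 10: Q [2,2] → C [5,3] → C [6,4] → J [7,5] → Q [8,8] → J [9,9] → T [10,10] → J [12,12] → C [13,14] → C [14,15]. Since dp[15][15] = 10, nothing longer is possible.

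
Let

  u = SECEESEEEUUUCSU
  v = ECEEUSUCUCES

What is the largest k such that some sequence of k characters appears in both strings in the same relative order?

9

Taking E (u #2, v #1) → C (u #3, v #2) → E (u #4, v #3) → E (u #5, v #4) → S (u #6, v #6) → U (u #10, v #7) → U (u #12, v #9) → C (u #13, v #10) → S (u #14, v #12) gives a common subsequence of length 9, and the DP table's final entry dp[15][12] is also 9, so no common subsequence is longer.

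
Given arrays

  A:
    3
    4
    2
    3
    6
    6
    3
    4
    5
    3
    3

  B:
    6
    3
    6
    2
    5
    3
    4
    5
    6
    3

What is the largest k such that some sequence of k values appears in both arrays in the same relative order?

6

One common subsequence of length 6: 3 [1,2], then 2 [3,4], then 3 [7,6], then 4 [8,7], then 5 [9,8], then 3 [11,10]. dp[11][10] = 6 confirms this is the maximum.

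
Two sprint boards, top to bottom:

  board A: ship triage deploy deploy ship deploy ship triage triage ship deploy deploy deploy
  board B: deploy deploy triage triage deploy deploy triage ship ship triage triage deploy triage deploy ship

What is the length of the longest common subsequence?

Pick triage [2,4], deploy [3,5], deploy [4,6], ship [5,8], ship [7,9], triage [8,10], triage [9,11], deploy [11,12], deploy [12,14]; all 9 tasks appear in both, in order, and the DP table's final entry dp[13][15] is also 9, so no common subsequence is longer.

9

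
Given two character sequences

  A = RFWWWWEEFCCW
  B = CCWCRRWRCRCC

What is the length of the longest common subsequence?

Taking R at A[1]=B[6]; then W at A[3]=B[7]; then C at A[10]=B[11]; then C at A[11]=B[12] gives a common subsequence of length 4. Since dp[12][12] = 4, nothing longer is possible.

4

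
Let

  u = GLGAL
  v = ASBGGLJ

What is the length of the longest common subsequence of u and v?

3

Match G (u #1, v #4), then G (u #3, v #5), then L (u #5, v #6) — 3 characters in the same relative order in both. The LCS DP gives dp[5][7] = 3, so this is optimal.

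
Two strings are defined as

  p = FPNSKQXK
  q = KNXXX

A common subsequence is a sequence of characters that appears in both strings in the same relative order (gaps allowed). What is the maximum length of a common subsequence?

Let dp[i][j] be the LCS length of the first i characters of p and the first j characters of q. dp[i][j] = dp[i-1][j-1]+1 when the i-th and j-th characters match, else max(dp[i-1][j], dp[i][j-1]).
    ·  K  N  X  X  X
 ·  0  0  0  0  0  0
 F  0  0  0  0  0  0
 P  0  0  0  0  0  0
 N  0  0  1  1  1  1
 S  0  0  1  1  1  1
 K  0  1  1  1  1  1
 Q  0  1  1  1  1  1
 X  0  1  1  2  2  2
 K  0  1  1  2  2  2
dp[8][5] = 2. One LCS (by backtracking along matches): NX.

2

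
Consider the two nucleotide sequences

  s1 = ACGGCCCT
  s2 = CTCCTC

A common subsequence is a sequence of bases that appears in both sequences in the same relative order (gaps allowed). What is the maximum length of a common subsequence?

Let dp[i][j] be the LCS length of the first i bases of s1 and the first j bases of s2. dp[i][j] = dp[i-1][j-1]+1 when the i-th and j-th bases match, else max(dp[i-1][j], dp[i][j-1]).
    ·  C  T  C  C  T  C
 ·  0  0  0  0  0  0  0
 A  0  0  0  0  0  0  0
 C  0  1  1  1  1  1  1
 G  0  1  1  1  1  1  1
 G  0  1  1  1  1  1  1
 C  0  1  1  2  2  2  2
 C  0  1  1  2  3  3  3
 C  0  1  1  2  3  3  4
 T  0  1  2  2  3  4  4
dp[8][6] = 4. One LCS (by backtracking along matches): CCCC.

4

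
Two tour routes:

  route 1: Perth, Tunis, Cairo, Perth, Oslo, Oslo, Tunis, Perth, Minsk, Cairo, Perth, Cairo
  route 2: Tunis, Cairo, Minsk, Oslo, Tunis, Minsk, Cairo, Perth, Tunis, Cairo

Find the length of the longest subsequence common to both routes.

Taking Tunis [2,1], Cairo [3,2], Oslo [6,4], Tunis [7,5], Minsk [9,6], Cairo [10,7], Perth [11,8], Cairo [12,10] gives a common subsequence of length 8. dp[12][10] = 8 confirms this is the maximum.

8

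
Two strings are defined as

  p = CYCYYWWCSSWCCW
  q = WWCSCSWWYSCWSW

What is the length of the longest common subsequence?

One common subsequence of length 8: W [6,1], then W [7,2], then C [8,3], then S [9,4], then S [10,6], then W [11,8], then C [12,11], then W [14,14], and the DP table's final entry dp[14][14] is also 8, so no common subsequence is longer.

8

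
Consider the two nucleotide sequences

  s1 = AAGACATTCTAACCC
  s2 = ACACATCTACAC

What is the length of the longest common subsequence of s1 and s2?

Match A [1,1], then A [4,3], then C [5,4], then A [6,5], then T [8,6], then C [9,7], then T [10,8], then A [11,9], then A [12,11], then C [15,12] — 10 bases in the same relative order in both. The LCS DP gives dp[15][12] = 10, so this is optimal.

10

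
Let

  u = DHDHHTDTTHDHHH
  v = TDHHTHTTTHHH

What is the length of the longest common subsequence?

Match D (u #1, v #2) → H (u #2, v #3) → H (u #4, v #4) → H (u #5, v #6) → T (u #6, v #7) → T (u #8, v #8) → T (u #9, v #9) → H (u #12, v #10) → H (u #13, v #11) → H (u #14, v #12) — 10 characters in the same relative order in both, and the DP table's final entry dp[14][12] is also 10, so no common subsequence is longer.

10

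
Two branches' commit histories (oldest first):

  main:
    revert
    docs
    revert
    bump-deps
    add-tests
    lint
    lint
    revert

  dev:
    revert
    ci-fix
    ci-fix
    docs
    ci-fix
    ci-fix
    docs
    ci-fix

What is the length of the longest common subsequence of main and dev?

Match revert (main #1, dev #1), then docs (main #2, dev #7) — 2 commits in the same relative order in both. Since dp[8][8] = 2, nothing longer is possible.

2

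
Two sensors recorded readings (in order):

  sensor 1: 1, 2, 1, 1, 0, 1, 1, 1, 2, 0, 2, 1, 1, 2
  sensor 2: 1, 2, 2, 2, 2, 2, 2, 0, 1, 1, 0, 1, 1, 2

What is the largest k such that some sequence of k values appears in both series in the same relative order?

Match 1 [1,1] → 2 [2,7] → 0 [5,8] → 1 [7,9] → 1 [8,10] → 0 [10,11] → 1 [12,12] → 1 [13,13] → 2 [14,14] — 9 values in the same relative order in both. Since dp[14][14] = 9, nothing longer is possible.

9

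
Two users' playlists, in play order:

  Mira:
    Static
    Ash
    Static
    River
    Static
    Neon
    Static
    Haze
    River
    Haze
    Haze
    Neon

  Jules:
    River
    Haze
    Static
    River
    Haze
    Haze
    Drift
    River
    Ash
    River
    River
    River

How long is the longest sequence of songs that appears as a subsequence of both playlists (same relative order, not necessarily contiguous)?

One common subsequence of length 5: River at Mira[4]=Jules[1], Static at Mira[7]=Jules[3], River at Mira[9]=Jules[4], Haze at Mira[10]=Jules[5], Haze at Mira[11]=Jules[6]. Since dp[12][12] = 5, nothing longer is possible.

5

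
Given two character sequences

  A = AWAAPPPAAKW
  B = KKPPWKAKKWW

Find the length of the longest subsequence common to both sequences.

Pick P (A #5, B #3), then P (A #6, B #4), then A (A #8, B #7), then K (A #10, B #9), then W (A #11, B #11); all 5 characters appear in both, in order. The LCS DP gives dp[11][11] = 5, so this is optimal.

5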